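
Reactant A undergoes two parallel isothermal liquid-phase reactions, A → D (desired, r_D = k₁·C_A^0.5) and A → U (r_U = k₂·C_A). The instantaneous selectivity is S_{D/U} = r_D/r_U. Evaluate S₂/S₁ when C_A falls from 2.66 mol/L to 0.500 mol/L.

S_{D/U} = (k₁/k₂)·C_A^-0.5, so S₂/S₁ = (C_{A,2}/C_{A,1})^-0.5.
= (0.500/2.66)^(-0.5) = (0.1880)^(-0.5) = 2.31.
Selectivity toward D rises as C_A falls — low-concentration operation is favoured.

2.31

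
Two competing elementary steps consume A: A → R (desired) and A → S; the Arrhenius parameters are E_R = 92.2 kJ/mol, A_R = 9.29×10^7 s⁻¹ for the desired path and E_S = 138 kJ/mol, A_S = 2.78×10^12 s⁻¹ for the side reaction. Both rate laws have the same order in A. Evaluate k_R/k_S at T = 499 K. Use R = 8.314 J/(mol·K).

k_R/k_S = (A_R/A_S)·exp[−(E_R−E_S)/(RT)] = (A_R/A_S)·exp[(E_S−E_R)/(RT)].
(E_S−E_R)/(RT) = (138−92.2)×10³/(8.314×499) = 45800/4149 = 11.04.
k_R/k_S = (9.29×10^7/2.78×10^12)·exp(11.04) = 3.342×10^-5 × 62295 = 2.08.

2.08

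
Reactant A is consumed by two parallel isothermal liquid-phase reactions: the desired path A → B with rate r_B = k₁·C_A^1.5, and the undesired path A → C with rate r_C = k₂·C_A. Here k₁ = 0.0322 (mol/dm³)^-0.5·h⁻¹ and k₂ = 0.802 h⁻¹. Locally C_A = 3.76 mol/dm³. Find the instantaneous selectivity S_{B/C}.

0.0779

S_{B/C} = r_B/r_C = (k₁·C_A^1.5)/(k₂·C_A) = (k₁/k₂)·C_A^0.5.
= (0.0322×3.760^1.5) / (0.802×3.760) = 0.2348/3.016 = 0.0779.
Since the desired path is higher order in A, keeping C_A high (PFR or concentrated feed) favours B.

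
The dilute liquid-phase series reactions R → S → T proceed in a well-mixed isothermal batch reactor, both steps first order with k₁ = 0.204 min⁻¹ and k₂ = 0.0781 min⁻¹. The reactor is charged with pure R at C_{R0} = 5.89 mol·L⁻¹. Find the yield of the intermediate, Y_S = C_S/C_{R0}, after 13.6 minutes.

The intermediate concentration in a first-order A→B→C sequence is C_S = k₁C_{R0}(e^(−k₁t) − e^(−k₂t))/(k₂−k₁).
e^(−k₁t) = e^(−0.204×13.6) = e^(−2.774) = 0.06239; e^(−k₂t) = e^(−1.062) = 0.3457.
C_S = 0.204×5.89/(0.0781−0.204) × (0.06239−0.3457) = (-9.544)×(-0.2833) = 2.704 mol·L⁻¹.
Y_S = C_S/C_{R0} = 2.704/5.89 = 0.459.

0.459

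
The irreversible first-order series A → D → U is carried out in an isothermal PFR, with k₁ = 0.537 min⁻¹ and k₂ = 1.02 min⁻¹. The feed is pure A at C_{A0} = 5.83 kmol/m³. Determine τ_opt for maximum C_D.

1.33 min

The intermediate peaks when r₁ = r₂, i.e. k₁e^(−k₁τ) = k₂e^(−k₂τ), giving τ_opt = ln(k₂/k₁)/(k₂−k₁).
= ln(1.02/0.537)/(1.02−0.537) = ln(1.899)/0.4830 = 0.6416/0.4830 = 1.33 min.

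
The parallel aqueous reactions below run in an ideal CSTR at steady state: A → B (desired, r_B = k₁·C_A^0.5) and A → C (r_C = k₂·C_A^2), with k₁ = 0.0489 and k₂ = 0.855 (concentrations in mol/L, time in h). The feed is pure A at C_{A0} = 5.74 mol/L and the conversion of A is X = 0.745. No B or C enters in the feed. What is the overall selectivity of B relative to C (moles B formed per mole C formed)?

0.0323

Exit C_A = C_{A0}(1−X) = 5.74×0.255 = 1.464 mol/L.
In a CSTR the entire volume is at exit conditions, so r_B = 0.0489×1.464^0.5 = 0.05916 and r_C = 0.855×1.464^2 = 1.832.
Overall selectivity = C_B/C_C = r_Bτ/(r_Cτ) = r_B/r_C = 0.0323.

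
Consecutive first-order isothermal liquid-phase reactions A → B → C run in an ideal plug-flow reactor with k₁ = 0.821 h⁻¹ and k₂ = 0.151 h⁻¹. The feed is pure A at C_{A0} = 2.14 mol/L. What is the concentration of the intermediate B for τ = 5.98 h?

1.04 mol/L

The intermediate concentration in a first-order A→B→C sequence is C_B = k₁C_{A0}(e^(−k₁τ) − e^(−k₂τ))/(k₂−k₁).
e^(−k₁τ) = e^(−0.821×5.98) = e^(−4.910) = 0.007376; e^(−k₂τ) = e^(−0.9030) = 0.4054.
C_B = 0.821×2.14/(0.151−0.821) × (0.007376−0.4054) = (-2.622)×(-0.3980) = 1.044 mol/L.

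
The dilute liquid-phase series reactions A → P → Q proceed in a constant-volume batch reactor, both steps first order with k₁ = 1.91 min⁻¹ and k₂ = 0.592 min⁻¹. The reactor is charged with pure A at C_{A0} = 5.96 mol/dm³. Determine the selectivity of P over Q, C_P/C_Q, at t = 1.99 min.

Solving the coupled first-order balances gives C_P(t) = [k₁/(k₂−k₁)]·C_{A0}·(e^(−k₁t) − e^(−k₂t)).
e^(−k₁t) = e^(−1.91×1.99) = e^(−3.801) = 0.02235; e^(−k₂t) = e^(−1.178) = 0.3079.
C_P = 1.91×5.96/(0.592−1.91) × (0.02235−0.3079) = (-8.637)×(-0.2855) = 2.466 mol/dm³.
C_A = C_{A0}e^(−k₁t) = 0.1332 mol/dm³, so C_Q = C_{A0}−C_A−C_P = 3.361 mol/dm³; C_P/C_Q = 0.734.

0.734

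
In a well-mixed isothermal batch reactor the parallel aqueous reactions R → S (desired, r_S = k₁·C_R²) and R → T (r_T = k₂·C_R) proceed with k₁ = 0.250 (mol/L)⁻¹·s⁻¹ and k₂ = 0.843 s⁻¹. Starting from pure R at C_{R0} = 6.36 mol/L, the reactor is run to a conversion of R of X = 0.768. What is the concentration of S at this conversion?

C_R = C_{R0}(1−X) = 1.476 mol/L.
Along a PFR/batch, dC_T/dC_R = −r_T/(r_S+r_T) = −k₂/(k₂+k₁·C_R).
Integrating from C_{R0} to C_R: C_T = (0.843/0.250)·ln[(0.843+0.250·6.36)/(0.843+0.250·1.48)] = 3.372·ln(2.433/1.212) = 2.350 mol/L.
Then C_S = (C_{R0}−C_R) − C_T = 4.884 − 2.350 = 2.534 mol/L.

2.53 mol/L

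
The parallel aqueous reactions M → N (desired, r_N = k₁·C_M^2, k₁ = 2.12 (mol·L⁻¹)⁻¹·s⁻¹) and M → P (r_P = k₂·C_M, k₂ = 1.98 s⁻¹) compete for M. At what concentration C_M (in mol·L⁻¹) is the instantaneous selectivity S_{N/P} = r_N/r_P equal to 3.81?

S_{N/P} = (k₁/k₂)·C_M ⇒ C_M = S·k₂/k₁.
= 3.81×1.98/2.12 = 3.56 mol·L⁻¹.

3.56 mol·L⁻¹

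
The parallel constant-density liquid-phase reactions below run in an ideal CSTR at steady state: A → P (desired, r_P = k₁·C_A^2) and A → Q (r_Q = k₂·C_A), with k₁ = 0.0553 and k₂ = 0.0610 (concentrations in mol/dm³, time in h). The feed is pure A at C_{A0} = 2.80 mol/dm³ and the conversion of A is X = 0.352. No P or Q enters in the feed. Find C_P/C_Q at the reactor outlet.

Exit C_A = C_{A0}(1−X) = 2.80×0.648 = 1.814 mol/dm³.
In a CSTR the entire volume is at exit conditions, so r_P = 0.0553×1.814^2 = 0.1821 and r_Q = 0.0610×1.814 = 0.1107.
Overall selectivity = C_P/C_Q = r_Pτ/(r_Qτ) = r_P/r_Q = 1.64.

1.64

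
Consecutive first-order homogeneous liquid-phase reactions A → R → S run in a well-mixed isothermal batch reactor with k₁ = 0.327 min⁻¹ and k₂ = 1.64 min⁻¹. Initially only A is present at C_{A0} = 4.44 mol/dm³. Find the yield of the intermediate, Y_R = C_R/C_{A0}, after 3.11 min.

The intermediate concentration in a first-order A→B→C sequence is C_R = k₁C_{A0}(e^(−k₁t) − e^(−k₂t))/(k₂−k₁).
e^(−k₁t) = e^(−0.327×3.11) = e^(−1.017) = 0.3617; e^(−k₂t) = e^(−5.100) = 0.006094.
C_R = 0.327×4.44/(1.64−0.327) × (0.3617−0.006094) = 1.106×0.3556 = 0.3932 mol/dm³.
Y_R = C_R/C_{A0} = 0.3932/4.44 = 0.0886.

0.0886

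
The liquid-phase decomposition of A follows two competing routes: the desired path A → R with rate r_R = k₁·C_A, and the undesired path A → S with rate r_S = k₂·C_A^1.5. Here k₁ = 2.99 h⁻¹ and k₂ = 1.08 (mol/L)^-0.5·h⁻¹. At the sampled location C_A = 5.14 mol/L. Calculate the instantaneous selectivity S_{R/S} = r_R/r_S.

1.22

S_{R/S} = r_R/r_S = (k₁·C_A)/(k₂·C_A^1.5) = (k₁/k₂)·C_A^-0.5.
= (2.99×5.140) / (1.08×5.140^1.5) = 15.37/12.59 = 1.22.
The undesired path is higher order in A, so low C_A (CSTR or dilute feed) favours R.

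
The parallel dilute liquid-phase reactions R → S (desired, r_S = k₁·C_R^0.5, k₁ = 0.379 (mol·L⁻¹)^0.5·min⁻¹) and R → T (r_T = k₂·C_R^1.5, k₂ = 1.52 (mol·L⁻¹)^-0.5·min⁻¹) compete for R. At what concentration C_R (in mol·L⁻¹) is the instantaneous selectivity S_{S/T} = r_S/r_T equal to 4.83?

S_{S/T} = (k₁/k₂)·C_R⁻¹ ⇒ C_R = (S·k₂/k₁)^(-1).
= (4.83×1.52/0.379)^(-1) = (19.37)^(-1) = 0.0516 mol·L⁻¹.

0.0516 mol·L⁻¹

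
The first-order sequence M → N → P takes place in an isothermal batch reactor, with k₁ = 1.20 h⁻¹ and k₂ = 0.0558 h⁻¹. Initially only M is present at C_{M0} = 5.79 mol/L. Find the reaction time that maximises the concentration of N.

The intermediate peaks when r₁ = r₂, i.e. k₁e^(−k₁t) = k₂e^(−k₂t), giving t_opt = ln(k₂/k₁)/(k₂−k₁).
= ln(0.0558/1.20)/(0.0558−1.20) = ln(0.04650)/-1.144 = -3.068/-1.144 = 2.68 h.

2.68 h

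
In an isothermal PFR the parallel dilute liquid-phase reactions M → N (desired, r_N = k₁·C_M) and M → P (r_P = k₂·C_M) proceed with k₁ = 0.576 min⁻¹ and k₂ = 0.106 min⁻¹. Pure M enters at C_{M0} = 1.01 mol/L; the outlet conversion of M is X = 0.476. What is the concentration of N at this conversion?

C_M = C_{M0}(1−X) = 0.5292 mol/L.
Both paths are first order in M, so the instantaneous fraction to N is constant: dC_N/d(−C_M) = k₁/(k₁+k₂) = 0.8446.
C_N = 0.8446·(C_{M0}−C_M) = 0.8446×0.4808 = 0.406 mol/L.

0.406 mol/L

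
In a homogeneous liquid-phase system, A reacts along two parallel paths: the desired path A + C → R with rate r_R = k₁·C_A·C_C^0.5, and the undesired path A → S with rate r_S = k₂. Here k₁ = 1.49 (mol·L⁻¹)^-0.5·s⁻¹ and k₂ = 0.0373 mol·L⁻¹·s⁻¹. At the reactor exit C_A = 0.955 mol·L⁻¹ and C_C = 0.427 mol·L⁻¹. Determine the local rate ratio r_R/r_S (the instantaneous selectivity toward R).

24.9

S_{R/S} = r_R/r_S = (k₁·C_A·C_C^0.5)/(k₂) = (k₁/k₂)·C_A·C_C^0.5.
= (1.49×0.9550×0.4270^0.5) / (0.0373) = 0.9298/0.03730 = 24.9.
Since the desired path is higher order in A, keeping C_A high (PFR or concentrated feed) favours R.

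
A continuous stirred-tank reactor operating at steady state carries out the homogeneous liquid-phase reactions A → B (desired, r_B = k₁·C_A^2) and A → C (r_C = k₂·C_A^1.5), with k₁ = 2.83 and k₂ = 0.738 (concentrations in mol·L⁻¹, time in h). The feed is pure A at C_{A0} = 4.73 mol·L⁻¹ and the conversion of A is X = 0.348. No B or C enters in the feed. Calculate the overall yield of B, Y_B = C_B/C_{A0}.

0.303

Exit C_A = C_{A0}(1−X) = 4.73×0.652 = 3.084 mol·L⁻¹.
In a CSTR the entire volume is at exit conditions, so r_B = 2.83×3.084^2 = 26.92 and r_C = 0.738×3.084^1.5 = 3.997.
Fraction of consumed A going to B: r_B/(r_B+r_C) = 0.8707.
C_B = 0.8707·C_{A0}·X = 0.8707×4.73×0.348 = 1.43 mol·L⁻¹; Y_B = C_B/C_{A0} = 0.303.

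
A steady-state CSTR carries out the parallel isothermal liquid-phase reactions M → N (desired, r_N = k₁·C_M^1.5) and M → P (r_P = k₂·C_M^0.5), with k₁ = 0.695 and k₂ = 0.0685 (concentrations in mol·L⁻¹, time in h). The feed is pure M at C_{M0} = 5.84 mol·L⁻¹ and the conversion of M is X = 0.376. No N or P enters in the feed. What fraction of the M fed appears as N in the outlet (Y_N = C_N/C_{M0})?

Exit C_M = C_{M0}(1−X) = 5.84×0.624 = 3.644 mol·L⁻¹.
A CSTR operates uniformly at the exit composition, giving r_N = 4.835 and r_P = 0.1308 (each k·C_M^n at C_M = 3.644).
Fraction of consumed M going to N: r_N/(r_N+r_P) = 0.9737.
C_N = 0.9737·C_{M0}·X = 0.9737×5.84×0.376 = 2.14 mol·L⁻¹; Y_N = C_N/C_{M0} = 0.366.

0.366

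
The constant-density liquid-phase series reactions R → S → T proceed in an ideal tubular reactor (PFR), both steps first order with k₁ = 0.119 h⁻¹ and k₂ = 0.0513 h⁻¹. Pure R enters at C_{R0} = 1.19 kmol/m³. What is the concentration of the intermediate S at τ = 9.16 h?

0.604 kmol/m³

The intermediate concentration in a first-order A→B→C sequence is C_S = k₁C_{R0}(e^(−k₁τ) − e^(−k₂τ))/(k₂−k₁).
e^(−k₁τ) = e^(−0.119×9.16) = e^(−1.090) = 0.3362; e^(−k₂τ) = e^(−0.4699) = 0.6251.
C_S = 0.119×1.19/(0.0513−0.119) × (0.3362−0.6251) = (-2.092)×(-0.2889) = 0.6042 kmol/m³.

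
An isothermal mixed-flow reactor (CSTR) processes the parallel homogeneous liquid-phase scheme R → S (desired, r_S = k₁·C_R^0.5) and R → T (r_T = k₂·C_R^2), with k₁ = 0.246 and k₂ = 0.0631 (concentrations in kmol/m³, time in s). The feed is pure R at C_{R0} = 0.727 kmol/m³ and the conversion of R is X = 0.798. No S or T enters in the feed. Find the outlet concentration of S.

0.572 kmol/m³

Exit C_R = C_{R0}(1−X) = 0.727×0.202 = 0.1469 kmol/m³.
A CSTR operates uniformly at the exit composition, giving r_S = 0.09427 and r_T = 0.001361 (each k·C_R^n at C_R = 0.1469).
Fraction of consumed R going to S: r_S/(r_S+r_T) = 0.9858.
C_S = 0.9858·C_{R0}·X = 0.9858×0.727×0.798 = 0.572 kmol/m³.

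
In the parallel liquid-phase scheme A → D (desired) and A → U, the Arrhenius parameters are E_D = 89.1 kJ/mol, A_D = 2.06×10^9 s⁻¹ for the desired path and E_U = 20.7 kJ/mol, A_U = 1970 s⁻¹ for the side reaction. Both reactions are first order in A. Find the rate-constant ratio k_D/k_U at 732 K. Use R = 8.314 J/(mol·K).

13.7

With equal orders, S_{D/U} = k_D/k_U = (A_D/A_U)·exp[(E_U−E_D)/(RT)].
(E_U−E_D)/(RT) = (20.7−89.1)×10³/(8.314×732) = -68400/6086 = -11.24.
k_D/k_U = (2.06×10^9/1970)·exp(-11.24) = 1.046×10^6 × 1.315×10^-5 = 13.7.
Since E_D > E_U, raising the temperature improves selectivity toward D.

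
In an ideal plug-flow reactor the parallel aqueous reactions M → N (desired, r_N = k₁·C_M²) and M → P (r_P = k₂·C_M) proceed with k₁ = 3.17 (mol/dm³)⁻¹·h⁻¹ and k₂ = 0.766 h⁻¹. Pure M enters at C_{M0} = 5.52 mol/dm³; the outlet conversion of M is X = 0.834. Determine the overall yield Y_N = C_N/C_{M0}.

C_M = C_{M0}(1−X) = 0.9163 mol/dm³.
Along a PFR/batch, dC_P/dC_M = −r_P/(r_N+r_P) = −k₂/(k₂+k₁·C_M).
Integrating from C_{M0} to C_M: C_P = (0.766/3.17)·ln[(0.766+3.17·5.52)/(0.766+3.17·0.916)] = 0.2416·ln(18.26/3.671) = 0.3877 mol/dm³.
Then C_N = (C_{M0}−C_M) − C_P = 4.604 − 0.3877 = 4.216 mol/dm³.
Y_N = C_N/C_{M0} = 4.216/5.52 = 0.764.

0.764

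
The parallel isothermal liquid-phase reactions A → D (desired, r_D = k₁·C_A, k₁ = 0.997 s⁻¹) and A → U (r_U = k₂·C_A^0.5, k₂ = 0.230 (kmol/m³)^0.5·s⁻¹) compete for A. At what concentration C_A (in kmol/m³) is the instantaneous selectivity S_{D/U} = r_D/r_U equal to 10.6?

5.98 kmol/m³

S_{D/U} = (k₁/k₂)·C_A^0.5 ⇒ C_A = (S·k₂/k₁)^(2).
= (10.6×0.230/0.997)^(2) = (2.445)^(2) = 5.98 kmol/m³.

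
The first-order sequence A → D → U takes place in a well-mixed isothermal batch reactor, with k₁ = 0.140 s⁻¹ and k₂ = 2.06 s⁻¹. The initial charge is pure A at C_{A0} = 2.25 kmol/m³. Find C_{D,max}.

0.126 kmol/m³

For a first-order series the maximum intermediate yield is C_{D,max}/C_{A0} = (k₁/k₂)^[k₂/(k₂−k₁)].
= (0.140/2.06)^(2.06/(2.06−0.140)) = (0.06796)^(1.073) = 0.05586.
C_{D,max} = 0.05586×2.25 = 0.126 kmol/m³.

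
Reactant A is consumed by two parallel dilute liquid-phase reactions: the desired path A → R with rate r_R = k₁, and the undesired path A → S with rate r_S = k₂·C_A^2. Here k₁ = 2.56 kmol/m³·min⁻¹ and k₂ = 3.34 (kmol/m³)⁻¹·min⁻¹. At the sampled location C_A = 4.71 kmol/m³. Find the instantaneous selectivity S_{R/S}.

S_{R/S} = r_R/r_S = (k₁)/(k₂·C_A^2) = (k₁/k₂)·C_A^-2.
= (2.56) / (3.34×4.710^2) = 2.560/74.09 = 0.0346.
The undesired path is higher order in A, so low C_A (CSTR or dilute feed) favours R.

0.0346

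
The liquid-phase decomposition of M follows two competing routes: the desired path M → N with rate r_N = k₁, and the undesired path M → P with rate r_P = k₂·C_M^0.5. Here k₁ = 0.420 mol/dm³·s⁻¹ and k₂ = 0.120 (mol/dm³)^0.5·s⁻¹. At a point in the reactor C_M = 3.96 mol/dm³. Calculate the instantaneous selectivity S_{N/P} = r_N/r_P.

1.76

S_{N/P} = r_N/r_P = (k₁)/(k₂·C_M^0.5) = (k₁/k₂)·C_M^-0.5.
= (0.420) / (0.120×3.960^0.5) = 0.4200/0.2388 = 1.76.
The undesired path is higher order in M, so low C_M (CSTR or dilute feed) favours N.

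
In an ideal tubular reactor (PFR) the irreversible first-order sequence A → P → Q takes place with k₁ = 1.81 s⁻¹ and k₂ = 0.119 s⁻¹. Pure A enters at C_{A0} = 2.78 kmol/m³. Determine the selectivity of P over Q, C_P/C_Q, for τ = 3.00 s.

2.96

The intermediate concentration in a first-order A→B→C sequence is C_P = k₁C_{A0}(e^(−k₁τ) − e^(−k₂τ))/(k₂−k₁).
e^(−k₁τ) = e^(−1.81×3.00) = e^(−5.430) = 0.004383; e^(−k₂τ) = e^(−0.3570) = 0.6998.
C_P = 1.81×2.78/(0.119−1.81) × (0.004383−0.6998) = (-2.976)×(-0.6954) = 2.069 kmol/m³.
C_A = C_{A0}e^(−k₁τ) = 0.01219 kmol/m³, so C_Q = C_{A0}−C_A−C_P = 0.6986 kmol/m³; C_P/C_Q = 2.96.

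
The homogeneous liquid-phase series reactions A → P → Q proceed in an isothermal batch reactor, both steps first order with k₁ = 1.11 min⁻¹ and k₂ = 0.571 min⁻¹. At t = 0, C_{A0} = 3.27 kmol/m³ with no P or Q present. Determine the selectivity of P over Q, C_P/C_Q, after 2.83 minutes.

0.503

For first-order series with pure A initially, C_P(t) = k₁C_{A0}/(k₂−k₁)·(e^(−k₁t) − e^(−k₂t)).
e^(−k₁t) = e^(−1.11×2.83) = e^(−3.141) = 0.04323; e^(−k₂t) = e^(−1.616) = 0.1987.
C_P = 1.11×3.27/(0.571−1.11) × (0.04323−0.1987) = (-6.734)×(-0.1555) = 1.047 kmol/m³.
C_A = C_{A0}e^(−k₁t) = 0.1414 kmol/m³, so C_Q = C_{A0}−C_A−C_P = 2.082 kmol/m³; C_P/C_Q = 0.503.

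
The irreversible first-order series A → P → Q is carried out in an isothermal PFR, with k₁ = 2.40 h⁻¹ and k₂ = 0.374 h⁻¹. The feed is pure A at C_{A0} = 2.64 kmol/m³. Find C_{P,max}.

1.87 kmol/m³

At the optimum, C_{P,max}/C_{A0} = (k₁/k₂)^[k₂/(k₂−k₁)].
= (2.40/0.374)^(0.374/(0.374−2.40)) = (6.417)^(-0.1846) = 0.7095.
C_{P,max} = 0.7095×2.64 = 1.87 kmol/m³.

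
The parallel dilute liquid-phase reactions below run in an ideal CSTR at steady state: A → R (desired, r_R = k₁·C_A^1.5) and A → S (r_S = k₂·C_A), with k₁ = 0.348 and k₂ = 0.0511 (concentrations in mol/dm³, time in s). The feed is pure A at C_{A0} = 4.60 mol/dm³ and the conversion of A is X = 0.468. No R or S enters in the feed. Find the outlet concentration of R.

Exit C_A = C_{A0}(1−X) = 4.60×0.532 = 2.447 mol/dm³.
Rates in a CSTR are evaluated at the outlet concentration: r_R = 0.348×2.447^1.5 = 1.332, r_S = 0.0511×2.447 = 0.1251.
Fraction of consumed A going to R: r_R/(r_R+r_S) = 0.9142.
C_R = 0.9142·C_{A0}·X = 0.9142×4.60×0.468 = 1.97 mol/dm³.

1.97 mol/dm³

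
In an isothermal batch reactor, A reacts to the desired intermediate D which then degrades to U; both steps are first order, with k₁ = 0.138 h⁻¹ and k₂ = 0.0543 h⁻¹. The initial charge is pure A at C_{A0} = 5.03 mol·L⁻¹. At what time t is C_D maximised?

11.1 h

For first-order series the maximum of C_D occurs at t_opt = ln(k₂/k₁)/(k₂−k₁).
= ln(0.0543/0.138)/(0.0543−0.138) = ln(0.3935)/-0.08370 = -0.9327/-0.08370 = 11.1 h.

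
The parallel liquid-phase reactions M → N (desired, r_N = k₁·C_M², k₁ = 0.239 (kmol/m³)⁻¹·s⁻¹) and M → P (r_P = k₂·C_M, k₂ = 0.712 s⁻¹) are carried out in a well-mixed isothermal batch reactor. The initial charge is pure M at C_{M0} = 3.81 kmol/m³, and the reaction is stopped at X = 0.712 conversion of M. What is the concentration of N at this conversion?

1.19 kmol/m³

C_M = C_{M0}(1−X) = 1.097 kmol/m³.
Along a PFR/batch, dC_P/dC_M = −r_P/(r_N+r_P) = −k₂/(k₂+k₁·C_M).
Integrating from C_{M0} to C_M: C_P = (0.712/0.239)·ln[(0.712+0.239·3.81)/(0.712+0.239·1.10)] = 2.979·ln(1.623/0.9742) = 1.520 kmol/m³.
Then C_N = (C_{M0}−C_M) − C_P = 2.713 − 1.520 = 1.193 kmol/m³.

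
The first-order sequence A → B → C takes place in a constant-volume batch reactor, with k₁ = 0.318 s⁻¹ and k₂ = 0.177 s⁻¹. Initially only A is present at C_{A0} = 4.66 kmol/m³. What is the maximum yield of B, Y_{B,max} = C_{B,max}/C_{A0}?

For a first-order series the maximum intermediate yield is C_{B,max}/C_{A0} = (k₁/k₂)^[k₂/(k₂−k₁)].
= (0.318/0.177)^(0.177/(0.177−0.318)) = (1.797)^(-1.255) = 0.4793.

0.479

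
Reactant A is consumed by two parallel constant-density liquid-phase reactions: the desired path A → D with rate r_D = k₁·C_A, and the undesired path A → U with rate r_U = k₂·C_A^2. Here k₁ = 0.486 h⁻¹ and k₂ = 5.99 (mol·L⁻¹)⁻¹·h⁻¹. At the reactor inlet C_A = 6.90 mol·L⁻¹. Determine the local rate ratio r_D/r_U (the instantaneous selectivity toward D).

S_{D/U} = r_D/r_U = (k₁·C_A)/(k₂·C_A^2) = (k₁/k₂)·C_A⁻¹.
= (0.486×6.900) / (5.99×6.900^2) = 3.353/285.2 = 0.0118.
The undesired path is higher order in A, so low C_A (CSTR or dilute feed) favours D.

0.0118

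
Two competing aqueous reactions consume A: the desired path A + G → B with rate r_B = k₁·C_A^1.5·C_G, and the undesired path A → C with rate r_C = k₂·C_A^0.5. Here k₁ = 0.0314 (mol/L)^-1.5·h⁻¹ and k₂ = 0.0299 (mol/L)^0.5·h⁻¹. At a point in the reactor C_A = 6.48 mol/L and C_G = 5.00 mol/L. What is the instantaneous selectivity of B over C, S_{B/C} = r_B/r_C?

34.0

S_{B/C} = r_B/r_C = (k₁·C_A^1.5·C_G)/(k₂·C_A^0.5) = (k₁/k₂)·C_A·C_G.
= (0.0314×6.480^1.5×5.000) / (0.0299×6.480^0.5) = 2.590/0.07611 = 34.0.
Since the desired path is higher order in A, keeping C_A high (PFR or concentrated feed) favours B.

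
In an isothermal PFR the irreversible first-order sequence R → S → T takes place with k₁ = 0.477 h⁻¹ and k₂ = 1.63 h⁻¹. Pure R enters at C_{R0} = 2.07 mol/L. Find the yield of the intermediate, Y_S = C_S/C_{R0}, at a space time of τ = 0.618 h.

The intermediate concentration in a first-order A→B→C sequence is C_S = k₁C_{R0}(e^(−k₁τ) − e^(−k₂τ))/(k₂−k₁).
e^(−k₁τ) = e^(−0.477×0.618) = e^(−0.2948) = 0.7447; e^(−k₂τ) = e^(−1.007) = 0.3652.
C_S = 0.477×2.07/(1.63−0.477) × (0.7447−0.3652) = 0.8564×0.3795 = 0.3250 mol/L.
Y_S = C_S/C_{R0} = 0.3250/2.07 = 0.157.

0.157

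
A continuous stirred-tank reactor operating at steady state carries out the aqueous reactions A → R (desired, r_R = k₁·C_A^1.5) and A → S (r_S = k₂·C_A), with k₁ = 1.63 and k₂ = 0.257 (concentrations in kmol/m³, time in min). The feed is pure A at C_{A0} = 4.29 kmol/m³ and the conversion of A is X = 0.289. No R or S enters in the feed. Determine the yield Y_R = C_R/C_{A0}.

Exit C_A = C_{A0}(1−X) = 4.29×0.711 = 3.050 kmol/m³.
Rates in a CSTR are evaluated at the outlet concentration: r_R = 1.63×3.050^1.5 = 8.683, r_S = 0.257×3.050 = 0.7839.
Fraction of consumed A going to R: r_R/(r_R+r_S) = 0.9172.
C_R = 0.9172·C_{A0}·X = 0.9172×4.29×0.289 = 1.14 kmol/m³; Y_R = C_R/C_{A0} = 0.265.

0.265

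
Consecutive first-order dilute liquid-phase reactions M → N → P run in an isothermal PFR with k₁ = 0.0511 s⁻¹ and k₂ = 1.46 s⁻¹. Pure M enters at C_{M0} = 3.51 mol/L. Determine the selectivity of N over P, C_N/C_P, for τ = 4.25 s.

0.175

For first-order series with pure M initially, C_N(τ) = k₁C_{M0}/(k₂−k₁)·(e^(−k₁τ) − e^(−k₂τ)).
e^(−k₁τ) = e^(−0.0511×4.25) = e^(−0.2172) = 0.8048; e^(−k₂τ) = e^(−6.205) = 0.002019.
C_N = 0.0511×3.51/(1.46−0.0511) × (0.8048−0.002019) = 0.1273×0.8028 = 0.1022 mol/L.
C_M = C_{M0}e^(−k₁τ) = 2.825 mol/L, so C_P = C_{M0}−C_M−C_N = 0.5830 mol/L; C_N/C_P = 0.175.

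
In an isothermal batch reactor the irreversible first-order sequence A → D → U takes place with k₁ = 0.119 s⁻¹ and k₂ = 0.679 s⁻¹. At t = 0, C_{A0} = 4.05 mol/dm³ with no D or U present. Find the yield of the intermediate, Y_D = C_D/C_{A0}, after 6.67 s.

For first-order series with pure A initially, C_D(t) = k₁C_{A0}/(k₂−k₁)·(e^(−k₁t) − e^(−k₂t)).
e^(−k₁t) = e^(−0.119×6.67) = e^(−0.7937) = 0.4522; e^(−k₂t) = e^(−4.529) = 0.01079.
C_D = 0.119×4.05/(0.679−0.119) × (0.4522−0.01079) = 0.8606×0.4414 = 0.3798 mol/dm³.
Y_D = C_D/C_{A0} = 0.3798/4.05 = 0.0938.

0.0938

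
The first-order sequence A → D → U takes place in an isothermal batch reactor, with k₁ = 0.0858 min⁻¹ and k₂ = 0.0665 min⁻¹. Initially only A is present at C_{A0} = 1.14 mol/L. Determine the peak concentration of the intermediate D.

0.474 mol/L

For a first-order series the maximum intermediate yield is C_{D,max}/C_{A0} = (k₁/k₂)^[k₂/(k₂−k₁)].
= (0.0858/0.0665)^(0.0665/(0.0665−0.0858)) = (1.290)^(-3.446) = 0.4156.
C_{D,max} = 0.4156×1.14 = 0.474 mol/L.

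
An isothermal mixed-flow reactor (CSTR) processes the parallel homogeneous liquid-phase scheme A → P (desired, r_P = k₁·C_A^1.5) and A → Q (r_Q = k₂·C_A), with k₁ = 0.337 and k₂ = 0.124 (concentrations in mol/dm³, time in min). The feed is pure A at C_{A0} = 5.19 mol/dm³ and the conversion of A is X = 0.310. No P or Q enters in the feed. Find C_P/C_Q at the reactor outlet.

Exit C_A = C_{A0}(1−X) = 5.19×0.690 = 3.581 mol/dm³.
A CSTR operates uniformly at the exit composition, giving r_P = 2.284 and r_Q = 0.4441 (each k·C_A^n at C_A = 3.581).
Overall selectivity = C_P/C_Q = r_Pτ/(r_Qτ) = r_P/r_Q = 5.14.

5.14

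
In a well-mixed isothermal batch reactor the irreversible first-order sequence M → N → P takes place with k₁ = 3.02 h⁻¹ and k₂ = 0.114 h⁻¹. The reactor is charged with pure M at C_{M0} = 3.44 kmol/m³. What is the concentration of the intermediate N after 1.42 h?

2.99 kmol/m³

The intermediate concentration in a first-order A→B→C sequence is C_N = k₁C_{M0}(e^(−k₁t) − e^(−k₂t))/(k₂−k₁).
e^(−k₁t) = e^(−3.02×1.42) = e^(−4.288) = 0.01373; e^(−k₂t) = e^(−0.1619) = 0.8505.
C_N = 3.02×3.44/(0.114−3.02) × (0.01373−0.8505) = (-3.575)×(-0.8368) = 2.992 kmol/m³.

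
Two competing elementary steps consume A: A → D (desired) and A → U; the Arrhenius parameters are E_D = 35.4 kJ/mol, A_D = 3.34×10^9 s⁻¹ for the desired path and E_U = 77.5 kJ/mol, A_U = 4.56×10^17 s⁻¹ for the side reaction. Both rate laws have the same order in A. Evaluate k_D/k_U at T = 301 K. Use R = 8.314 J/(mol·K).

0.148

With equal orders, S_{D/U} = k_D/k_U = (A_D/A_U)·exp[(E_U−E_D)/(RT)].
(E_U−E_D)/(RT) = (77.5−35.4)×10³/(8.314×301) = 42100/2503 = 16.82.
k_D/k_U = (3.34×10^9/4.56×10^17)·exp(16.82) = 7.325×10^-9 × 2.024×10^7 = 0.148.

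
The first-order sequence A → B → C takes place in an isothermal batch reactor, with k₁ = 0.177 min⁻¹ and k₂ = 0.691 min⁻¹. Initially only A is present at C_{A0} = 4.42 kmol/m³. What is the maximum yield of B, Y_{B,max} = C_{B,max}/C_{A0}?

For a first-order series the maximum intermediate yield is C_{B,max}/C_{A0} = (k₁/k₂)^[k₂/(k₂−k₁)].
= (0.177/0.691)^(0.691/(0.691−0.177)) = (0.2562)^(1.344) = 0.1603.

0.160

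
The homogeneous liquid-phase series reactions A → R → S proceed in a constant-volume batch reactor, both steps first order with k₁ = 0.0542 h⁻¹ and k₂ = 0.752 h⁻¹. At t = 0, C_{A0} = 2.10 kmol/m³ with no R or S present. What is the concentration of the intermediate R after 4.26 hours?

0.123 kmol/m³

The intermediate concentration in a first-order A→B→C sequence is C_R = k₁C_{A0}(e^(−k₁t) − e^(−k₂t))/(k₂−k₁).
e^(−k₁t) = e^(−0.0542×4.26) = e^(−0.2309) = 0.7938; e^(−k₂t) = e^(−3.204) = 0.04062.
C_R = 0.0542×2.10/(0.752−0.0542) × (0.7938−0.04062) = 0.1631×0.7532 = 0.1229 kmol/m³.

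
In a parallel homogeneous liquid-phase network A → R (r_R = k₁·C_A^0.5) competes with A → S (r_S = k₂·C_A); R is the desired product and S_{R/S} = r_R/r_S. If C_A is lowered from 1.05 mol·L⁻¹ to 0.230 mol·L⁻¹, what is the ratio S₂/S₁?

2.14

S_{R/S} = (k₁/k₂)·C_A^-0.5, so S₂/S₁ = (C_{A,2}/C_{A,1})^-0.5.
= (0.230/1.05)^(-0.5) = (0.2190)^(-0.5) = 2.14.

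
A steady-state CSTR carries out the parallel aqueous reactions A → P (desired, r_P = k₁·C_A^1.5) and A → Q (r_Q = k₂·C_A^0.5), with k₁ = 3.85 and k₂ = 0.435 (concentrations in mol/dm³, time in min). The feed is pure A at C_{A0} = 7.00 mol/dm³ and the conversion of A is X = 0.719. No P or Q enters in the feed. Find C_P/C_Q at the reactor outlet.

Exit C_A = C_{A0}(1−X) = 7.00×0.281 = 1.967 mol/dm³.
In a CSTR the entire volume is at exit conditions, so r_P = 3.85×1.967^1.5 = 10.62 and r_Q = 0.435×1.967^0.5 = 0.6101.
Overall selectivity = C_P/C_Q = r_Pτ/(r_Qτ) = r_P/r_Q = 17.4.

17.4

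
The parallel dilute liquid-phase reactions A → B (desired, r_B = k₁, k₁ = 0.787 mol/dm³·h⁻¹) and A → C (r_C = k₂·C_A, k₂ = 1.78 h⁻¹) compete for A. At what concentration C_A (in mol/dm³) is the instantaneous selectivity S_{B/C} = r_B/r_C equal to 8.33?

0.0531 mol/dm³

S_{B/C} = (k₁/k₂)·C_A⁻¹ ⇒ C_A = (S·k₂/k₁)^(-1).
= (8.33×1.78/0.787)^(-1) = (18.84)^(-1) = 0.0531 mol/dm³.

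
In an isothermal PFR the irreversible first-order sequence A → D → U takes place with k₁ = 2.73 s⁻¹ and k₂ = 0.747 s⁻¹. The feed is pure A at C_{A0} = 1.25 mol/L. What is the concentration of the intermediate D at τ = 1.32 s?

The intermediate concentration in a first-order A→B→C sequence is C_D = k₁C_{A0}(e^(−k₁τ) − e^(−k₂τ))/(k₂−k₁).
e^(−k₁τ) = e^(−2.73×1.32) = e^(−3.604) = 0.02723; e^(−k₂τ) = e^(−0.9860) = 0.3731.
C_D = 2.73×1.25/(0.747−2.73) × (0.02723−0.3731) = (-1.721)×(-0.3458) = 0.5951 mol/L.

0.595 mol/L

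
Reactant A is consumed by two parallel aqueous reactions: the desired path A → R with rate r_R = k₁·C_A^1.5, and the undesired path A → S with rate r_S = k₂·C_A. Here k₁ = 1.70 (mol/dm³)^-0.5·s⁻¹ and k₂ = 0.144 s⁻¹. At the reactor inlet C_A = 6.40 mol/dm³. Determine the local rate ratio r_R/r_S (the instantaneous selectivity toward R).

S_{R/S} = r_R/r_S = (k₁·C_A^1.5)/(k₂·C_A) = (k₁/k₂)·C_A^0.5.
= (1.70×6.400^1.5) / (0.144×6.400) = 27.52/0.9216 = 29.9.

29.9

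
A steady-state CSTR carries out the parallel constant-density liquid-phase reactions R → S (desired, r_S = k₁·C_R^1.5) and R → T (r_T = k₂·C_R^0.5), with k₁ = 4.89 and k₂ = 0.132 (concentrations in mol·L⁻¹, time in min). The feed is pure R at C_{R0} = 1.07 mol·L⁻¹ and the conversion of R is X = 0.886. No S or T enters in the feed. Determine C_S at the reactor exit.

Exit C_R = C_{R0}(1−X) = 1.07×0.114 = 0.1220 mol·L⁻¹.
Rates in a CSTR are evaluated at the outlet concentration: r_S = 4.89×0.1220^1.5 = 0.2083, r_T = 0.132×0.1220^0.5 = 0.04610.
Fraction of consumed R going to S: r_S/(r_S+r_T) = 0.8188.
C_S = 0.8188·C_{R0}·X = 0.8188×1.07×0.886 = 0.776 mol·L⁻¹.

0.776 mol·L⁻¹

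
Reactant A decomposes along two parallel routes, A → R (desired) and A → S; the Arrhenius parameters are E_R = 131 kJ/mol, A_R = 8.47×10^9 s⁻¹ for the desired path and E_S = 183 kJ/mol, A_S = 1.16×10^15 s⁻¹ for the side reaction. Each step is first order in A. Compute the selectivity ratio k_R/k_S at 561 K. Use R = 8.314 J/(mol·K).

0.507

With equal orders, S_{R/S} = k_R/k_S = (A_R/A_S)·exp[(E_S−E_R)/(RT)].
(E_S−E_R)/(RT) = (183−131)×10³/(8.314×561) = 52000/4664 = 11.15.
k_R/k_S = (8.47×10^9/1.16×10^15)·exp(11.15) = 7.302×10^-6 × 69485 = 0.507.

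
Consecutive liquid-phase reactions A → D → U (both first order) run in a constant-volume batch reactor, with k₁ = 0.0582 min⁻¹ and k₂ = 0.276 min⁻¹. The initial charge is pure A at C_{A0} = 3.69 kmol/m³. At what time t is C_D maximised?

For first-order series the maximum of C_D occurs at t_opt = ln(k₂/k₁)/(k₂−k₁).
= ln(0.276/0.0582)/(0.276−0.0582) = ln(4.742)/0.2178 = 1.557/0.2178 = 7.15 min.

7.15 min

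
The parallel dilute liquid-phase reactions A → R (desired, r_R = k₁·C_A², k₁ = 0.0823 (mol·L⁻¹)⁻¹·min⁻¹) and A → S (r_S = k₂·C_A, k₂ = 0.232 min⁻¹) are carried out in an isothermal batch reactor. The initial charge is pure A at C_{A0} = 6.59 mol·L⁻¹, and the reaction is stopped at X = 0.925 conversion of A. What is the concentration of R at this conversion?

C_A = C_{A0}(1−X) = 0.4942 mol·L⁻¹.
Along a PFR/batch, dC_S/dC_A = −r_S/(r_R+r_S) = −k₂/(k₂+k₁·C_A).
Integrating from C_{A0} to C_A: C_S = (0.232/0.0823)·ln[(0.232+0.0823·6.59)/(0.232+0.0823·0.494)] = 2.819·ln(0.7744/0.2727) = 2.942 mol·L⁻¹.
Then C_R = (C_{A0}−C_A) − C_S = 6.096 − 2.942 = 3.153 mol·L⁻¹.

3.15 mol·L⁻¹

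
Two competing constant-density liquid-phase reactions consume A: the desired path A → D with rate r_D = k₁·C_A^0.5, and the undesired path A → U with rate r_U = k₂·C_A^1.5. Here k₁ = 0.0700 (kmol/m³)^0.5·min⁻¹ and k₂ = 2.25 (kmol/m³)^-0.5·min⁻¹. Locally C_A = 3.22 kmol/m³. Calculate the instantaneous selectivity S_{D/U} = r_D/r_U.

S_{D/U} = r_D/r_U = (k₁·C_A^0.5)/(k₂·C_A^1.5) = (k₁/k₂)·C_A⁻¹.
= (0.0700×3.220^0.5) / (2.25×3.220^1.5) = 0.1256/13.00 = 0.00966.

0.00966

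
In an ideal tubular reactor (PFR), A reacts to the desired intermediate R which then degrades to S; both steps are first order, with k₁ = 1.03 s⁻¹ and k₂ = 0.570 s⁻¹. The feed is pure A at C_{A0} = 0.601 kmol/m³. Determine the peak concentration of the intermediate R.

0.289 kmol/m³

At the optimum, C_{R,max}/C_{A0} = (k₁/k₂)^[k₂/(k₂−k₁)].
= (1.03/0.570)^(0.570/(0.570−1.03)) = (1.807)^(-1.239) = 0.4804.
C_{R,max} = 0.4804×0.601 = 0.289 kmol/m³.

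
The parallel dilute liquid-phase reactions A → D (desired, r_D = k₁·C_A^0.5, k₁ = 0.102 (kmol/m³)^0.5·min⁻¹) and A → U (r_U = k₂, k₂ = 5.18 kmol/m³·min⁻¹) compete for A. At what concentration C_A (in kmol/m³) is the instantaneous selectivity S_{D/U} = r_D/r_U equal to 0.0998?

25.7 kmol/m³

S_{D/U} = (k₁/k₂)·C_A^0.5 ⇒ C_A = (S·k₂/k₁)^(2).
= (0.0998×5.18/0.102)^(2) = (5.068)^(2) = 25.7 kmol/m³.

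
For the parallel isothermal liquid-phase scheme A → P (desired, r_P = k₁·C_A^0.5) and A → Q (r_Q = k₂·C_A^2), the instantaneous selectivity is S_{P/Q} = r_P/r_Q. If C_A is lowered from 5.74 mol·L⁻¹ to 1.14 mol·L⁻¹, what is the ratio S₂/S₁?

S_{P/Q} = (k₁/k₂)·C_A^-1.5, so S₂/S₁ = (C_{A,2}/C_{A,1})^-1.5.
= (1.14/5.74)^(-1.5) = (0.1986)^(-1.5) = 11.3.
Selectivity toward P rises as C_A falls — low-concentration operation is favoured.

11.3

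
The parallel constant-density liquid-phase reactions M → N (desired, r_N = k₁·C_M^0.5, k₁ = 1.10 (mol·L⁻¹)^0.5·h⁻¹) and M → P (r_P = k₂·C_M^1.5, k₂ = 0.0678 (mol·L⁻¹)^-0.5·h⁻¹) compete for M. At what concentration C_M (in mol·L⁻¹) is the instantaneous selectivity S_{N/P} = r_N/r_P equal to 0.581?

27.9 mol·L⁻¹

S_{N/P} = (k₁/k₂)·C_M⁻¹ ⇒ C_M = (S·k₂/k₁)^(-1).
= (0.581×0.0678/1.10)^(-1) = (0.03581)^(-1) = 27.9 mol·L⁻¹.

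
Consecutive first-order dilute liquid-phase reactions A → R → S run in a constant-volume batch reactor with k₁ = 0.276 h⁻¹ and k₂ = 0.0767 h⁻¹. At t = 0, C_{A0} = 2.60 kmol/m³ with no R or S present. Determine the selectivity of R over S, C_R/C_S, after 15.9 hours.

For first-order series with pure A initially, C_R(t) = k₁C_{A0}/(k₂−k₁)·(e^(−k₁t) − e^(−k₂t)).
e^(−k₁t) = e^(−0.276×15.9) = e^(−4.388) = 0.01242; e^(−k₂t) = e^(−1.220) = 0.2954.
C_R = 0.276×2.60/(0.0767−0.276) × (0.01242−0.2954) = (-3.601)×(-0.2829) = 1.019 kmol/m³.
C_A = C_{A0}e^(−k₁t) = 0.03229 kmol/m³, so C_S = C_{A0}−C_A−C_R = 1.549 kmol/m³; C_R/C_S = 0.658.

0.658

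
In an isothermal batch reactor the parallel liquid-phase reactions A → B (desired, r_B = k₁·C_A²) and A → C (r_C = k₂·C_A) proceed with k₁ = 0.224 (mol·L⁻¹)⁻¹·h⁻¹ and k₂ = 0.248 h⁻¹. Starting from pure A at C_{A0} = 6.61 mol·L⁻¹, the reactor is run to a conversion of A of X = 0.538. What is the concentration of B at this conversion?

C_A = C_{A0}(1−X) = 3.054 mol·L⁻¹.
Along a PFR/batch, dC_C/dC_A = −r_C/(r_B+r_C) = −k₂/(k₂+k₁·C_A).
Integrating from C_{A0} to C_A: C_C = (0.248/0.224)·ln[(0.248+0.224·6.61)/(0.248+0.224·3.05)] = 1.107·ln(1.729/0.9321) = 0.6839 mol·L⁻¹.
Then C_B = (C_{A0}−C_A) − C_C = 3.556 − 0.6839 = 2.872 mol·L⁻¹.

2.87 mol·L⁻¹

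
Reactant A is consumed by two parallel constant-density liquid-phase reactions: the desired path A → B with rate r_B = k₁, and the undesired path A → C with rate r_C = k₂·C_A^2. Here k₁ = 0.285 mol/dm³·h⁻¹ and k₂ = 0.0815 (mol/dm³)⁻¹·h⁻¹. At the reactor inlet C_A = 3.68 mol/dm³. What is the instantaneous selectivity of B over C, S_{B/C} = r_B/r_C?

S_{B/C} = r_B/r_C = (k₁)/(k₂·C_A^2) = (k₁/k₂)·C_A^-2.
= (0.285) / (0.0815×3.680^2) = 0.2850/1.104 = 0.258.

0.258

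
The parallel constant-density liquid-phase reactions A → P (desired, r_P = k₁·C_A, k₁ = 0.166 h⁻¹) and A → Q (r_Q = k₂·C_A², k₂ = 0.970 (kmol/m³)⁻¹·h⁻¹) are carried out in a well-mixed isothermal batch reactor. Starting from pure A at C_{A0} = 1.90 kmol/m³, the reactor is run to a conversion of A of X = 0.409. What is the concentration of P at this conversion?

C_A = C_{A0}(1−X) = 1.123 kmol/m³.
Along a PFR/batch, dC_P/dC_A = −r_P/(r_P+r_Q) = −k₁/(k₁+k₂·C_A).
Integrating from C_{A0} to C_A: C_P = (0.166/0.970)·ln[(0.166+0.970·1.90)/(0.166+0.970·1.12)] = 0.1711·ln(2.009/1.255) = 0.08049 kmol/m³.

0.0805 kmol/m³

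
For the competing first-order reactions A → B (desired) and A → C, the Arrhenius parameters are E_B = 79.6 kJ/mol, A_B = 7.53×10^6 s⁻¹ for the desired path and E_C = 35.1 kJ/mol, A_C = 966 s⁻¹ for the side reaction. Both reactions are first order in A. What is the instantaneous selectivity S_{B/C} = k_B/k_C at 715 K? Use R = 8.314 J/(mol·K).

Since both paths have the same order in A, the concentration cancels and S_{B/C} = k_B/k_C = (A_B/A_C)·exp[(E_C−E_B)/(RT)].
(E_C−E_B)/(RT) = (35.1−79.6)×10³/(8.314×715) = -44500/5945 = -7.486.
k_B/k_C = (7.53×10^6/966)·exp(-7.486) = 7795 × 5.609×10^-4 = 4.37.

4.37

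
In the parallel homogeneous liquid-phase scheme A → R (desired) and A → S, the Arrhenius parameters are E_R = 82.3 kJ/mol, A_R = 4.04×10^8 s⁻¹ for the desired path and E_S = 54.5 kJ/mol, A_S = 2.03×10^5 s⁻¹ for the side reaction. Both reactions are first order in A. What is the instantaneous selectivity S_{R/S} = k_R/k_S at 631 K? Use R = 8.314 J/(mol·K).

9.94

With equal orders, S_{R/S} = k_R/k_S = (A_R/A_S)·exp[(E_S−E_R)/(RT)].
(E_S−E_R)/(RT) = (54.5−82.3)×10³/(8.314×631) = -27800/5246 = -5.299.
k_R/k_S = (4.04×10^8/2.03×10^5)·exp(-5.299) = 1990 × 0.004996 = 9.94.
Since E_R > E_S, raising the temperature improves selectivity toward R.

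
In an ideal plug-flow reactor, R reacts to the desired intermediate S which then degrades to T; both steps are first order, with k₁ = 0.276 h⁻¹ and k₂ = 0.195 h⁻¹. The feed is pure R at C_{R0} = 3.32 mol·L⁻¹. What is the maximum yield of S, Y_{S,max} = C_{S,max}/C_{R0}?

0.433

At the optimum, C_{S,max}/C_{R0} = (k₁/k₂)^[k₂/(k₂−k₁)].
= (0.276/0.195)^(0.195/(0.195−0.276)) = (1.415)^(-2.407) = 0.4333.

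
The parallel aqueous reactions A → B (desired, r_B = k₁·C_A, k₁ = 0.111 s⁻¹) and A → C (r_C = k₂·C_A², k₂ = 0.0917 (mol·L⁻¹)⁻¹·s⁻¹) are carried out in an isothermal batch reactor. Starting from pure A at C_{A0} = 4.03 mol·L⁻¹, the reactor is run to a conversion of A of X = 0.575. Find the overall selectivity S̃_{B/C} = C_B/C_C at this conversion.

0.439

C_A = C_{A0}(1−X) = 1.713 mol·L⁻¹.
Along a PFR/batch, dC_B/dC_A = −r_B/(r_B+r_C) = −k₁/(k₁+k₂·C_A).
Integrating from C_{A0} to C_A: C_B = (0.111/0.0917)·ln[(0.111+0.0917·4.03)/(0.111+0.0917·1.71)] = 1.210·ln(0.4806/0.2681) = 0.7066 mol·L⁻¹.
C_C = (C_{A0}−C_A)−C_B = 1.611 mol·L⁻¹; S̃_{B/C} = 0.7066/1.611 = 0.439.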